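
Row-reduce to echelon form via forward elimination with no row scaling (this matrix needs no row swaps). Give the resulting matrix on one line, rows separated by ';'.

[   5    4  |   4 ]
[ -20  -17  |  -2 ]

Forward elimination:
R2 <- R2 - (-4)*R1:  [  0  -1  14 ]
Row echelon form:
[ 5   4  |   4 ]
[ 0  -1  |  14 ]

REF = [5 4 4; 0 -1 14]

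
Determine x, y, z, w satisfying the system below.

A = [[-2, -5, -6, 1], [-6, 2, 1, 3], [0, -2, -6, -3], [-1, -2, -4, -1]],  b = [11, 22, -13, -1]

Forward elimination on [A|b]:
R2 <- R2 - (3)*R1:  [   0   17   19    0  -11 ]
R4 <- R4 - (1/2)*R1:  [     0    1/2     -1   -3/2  -13/2 ]
R3 <- R3 - (-2/17)*R2:  [       0        0   -64/17       -3  -243/17 ]
R4 <- R4 - (1/34)*R2:  [       0        0   -53/34     -3/2  -105/17 ]
R4 <- R4 - (53/128)*R3:  [       0        0        0  -33/128  -33/128 ]
Row echelon form:
[ -2  -5      -6        1  |       11 ]
[  0  17      19        0  |      -11 ]
[  0   0  -64/17       -3  |  -243/17 ]
[  0   0       0  -33/128  |  -33/128 ]
Back-substitution:
w = (-33/128) / (-33/128) = 1
z = (-243/17 - (-3)*(1)) / (-64/17) = 3
y = (-11 - (19)*(3)) / 17 = -4
x = (11 - (-5)*(-4) - (-6)*(3) - (1)*(1)) / -2 = -4

(-4, -4, 3, 1)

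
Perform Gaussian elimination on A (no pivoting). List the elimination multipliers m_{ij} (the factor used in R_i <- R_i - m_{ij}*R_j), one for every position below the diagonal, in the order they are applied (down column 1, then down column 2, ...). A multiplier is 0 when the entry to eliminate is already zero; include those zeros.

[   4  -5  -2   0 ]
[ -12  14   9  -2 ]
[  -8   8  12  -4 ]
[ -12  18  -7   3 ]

multipliers: -3, -2, -3, 2, -3, -2

Forward elimination:
R2 <- R2 - (-3)*R1:  [  0  -1   3  -2 ]
R3 <- R3 - (-2)*R1:  [  0  -2   8  -4 ]
R4 <- R4 - (-3)*R1:  [   0    3  -13    3 ]
R3 <- R3 - (2)*R2:  [ 0  0  2  0 ]
R4 <- R4 - (-3)*R2:  [  0   0  -4  -3 ]
R4 <- R4 - (-2)*R3:  [  0   0   0  -3 ]
Multipliers (in order of application): m_{21} = -3, m_{31} = -2, m_{41} = -3, m_{32} = 2, m_{42} = -3, m_{43} = -2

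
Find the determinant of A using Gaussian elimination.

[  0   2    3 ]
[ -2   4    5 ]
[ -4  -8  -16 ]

Forward elimination:
R1 <-> R2   (pivot in column 1 was zero)
[ -2   4    5 ]
[  0   2    3 ]
[ -4  -8  -16 ]
R3 <- R3 - (2)*R1:  [   0  -16  -26 ]
R3 <- R3 - (-8)*R2:  [  0   0  -2 ]
Upper-triangular form:
[ -2  4   5 ]
[  0  2   3 ]
[  0  0  -2 ]
det(A) = (-1)^1 * (-2) * (2) * (-2) = -8  (1 row swap -> sign -1)

det(A) = -8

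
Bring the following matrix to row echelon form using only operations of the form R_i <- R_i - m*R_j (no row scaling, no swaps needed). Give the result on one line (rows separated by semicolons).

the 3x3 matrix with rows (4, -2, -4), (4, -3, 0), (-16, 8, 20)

Forward elimination:
R2 <- R2 - (1)*R1:  [  0  -1   4 ]
R3 <- R3 - (-4)*R1:  [ 0  0  4 ]
Row echelon form:
[ 4  -2  -4 ]
[ 0  -1   4 ]
[ 0   0   4 ]

REF = [4 -2 -4; 0 -1 4; 0 0 4]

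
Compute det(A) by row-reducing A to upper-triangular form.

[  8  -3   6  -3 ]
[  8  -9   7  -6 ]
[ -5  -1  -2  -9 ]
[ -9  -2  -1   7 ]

Forward elimination:
R2 <- R2 - (1)*R1:  [  0  -6   1  -3 ]
R3 <- R3 - (-5/8)*R1:  [     0  -23/8    7/4  -87/8 ]
R4 <- R4 - (-9/8)*R1:  [     0  -43/8   23/4   29/8 ]
R3 <- R3 - (23/48)*R2:  [       0        0    61/48  -151/16 ]
R4 <- R4 - (43/48)*R2:  [      0       0  233/48  101/16 ]
R4 <- R4 - (233/61)*R3:  [       0        0        0  2584/61 ]
Upper-triangular form:
[ 8  -3      6       -3 ]
[ 0  -6      1       -3 ]
[ 0   0  61/48  -151/16 ]
[ 0   0      0  2584/61 ]
det(A) = (-1)^0 * (8) * (-6) * (61/48) * (2584/61) = -2584  (0 row swaps -> sign +1)

det(A) = -2584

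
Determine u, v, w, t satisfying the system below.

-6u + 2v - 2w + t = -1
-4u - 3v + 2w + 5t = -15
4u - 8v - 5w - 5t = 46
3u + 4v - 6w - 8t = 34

(0, -2, -3, -3)

Forward elimination on [A|b]:
R2 <- R2 - (2/3)*R1:  [     0  -13/3   10/3   13/3  -43/3 ]
R3 <- R3 - (-2/3)*R1:  [     0  -20/3  -19/3  -13/3  136/3 ]
R4 <- R4 - (-1/2)*R1:  [     0      5     -7  -15/2   67/2 ]
R3 <- R3 - (20/13)*R2:  [       0        0  -149/13      -11   876/13 ]
R4 <- R4 - (-15/13)*R2:  [      0       0  -41/13    -5/2  441/26 ]
R4 <- R4 - (41/149)*R3:  [        0         0         0   157/298  -471/298 ]
Row echelon form:
[ -6      2       -2        1  |        -1 ]
[  0  -13/3     10/3     13/3  |     -43/3 ]
[  0      0  -149/13      -11  |    876/13 ]
[  0      0        0  157/298  |  -471/298 ]
Back-substitution:
t = (-471/298) / (157/298) = -3
w = (876/13 - (-11)*(-3)) / (-149/13) = -3
v = (-43/3 - (10/3)*(-3) - (13/3)*(-3)) / (-13/3) = -2
u = (-1 - (2)*(-2) - (-2)*(-3) - (1)*(-3)) / -6 = 0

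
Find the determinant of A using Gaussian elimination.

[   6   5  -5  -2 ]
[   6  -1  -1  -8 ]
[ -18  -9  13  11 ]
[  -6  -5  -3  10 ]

det(A) = -288

Forward elimination:
R2 <- R2 - (1)*R1:  [  0  -6   4  -6 ]
R3 <- R3 - (-3)*R1:  [  0   6  -2   5 ]
R4 <- R4 - (-1)*R1:  [  0   0  -8   8 ]
R3 <- R3 - (-1)*R2:  [  0   0   2  -1 ]
R4 <- R4 - (-4)*R3:  [ 0  0  0  4 ]
Upper-triangular form:
[ 6   5  -5  -2 ]
[ 0  -6   4  -6 ]
[ 0   0   2  -1 ]
[ 0   0   0   4 ]
det(A) = (-1)^0 * (6) * (-6) * (2) * (4) = -288  (0 row swaps -> sign +1)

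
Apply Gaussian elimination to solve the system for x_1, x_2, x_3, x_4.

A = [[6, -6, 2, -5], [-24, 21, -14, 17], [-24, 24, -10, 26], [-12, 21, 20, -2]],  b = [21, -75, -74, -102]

(5, 0, -2, 1)

Forward elimination on [A|b]:
R2 <- R2 - (-4)*R1:  [  0  -3  -6  -3   9 ]
R3 <- R3 - (-4)*R1:  [  0   0  -2   6  10 ]
R4 <- R4 - (-2)*R1:  [   0    9   24  -12  -60 ]
R4 <- R4 - (-3)*R2:  [   0    0    6  -21  -33 ]
R4 <- R4 - (-3)*R3:  [  0   0   0  -3  -3 ]
Row echelon form:
[ 6  -6   2  -5  |  21 ]
[ 0  -3  -6  -3  |   9 ]
[ 0   0  -2   6  |  10 ]
[ 0   0   0  -3  |  -3 ]
Back-substitution:
x_4 = (-3) / -3 = 1
x_3 = (10 - (6)*(1)) / -2 = -2
x_2 = (9 - (-6)*(-2) - (-3)*(1)) / -3 = 0
x_1 = (21 - (-6)*(0) - (2)*(-2) - (-5)*(1)) / 6 = 5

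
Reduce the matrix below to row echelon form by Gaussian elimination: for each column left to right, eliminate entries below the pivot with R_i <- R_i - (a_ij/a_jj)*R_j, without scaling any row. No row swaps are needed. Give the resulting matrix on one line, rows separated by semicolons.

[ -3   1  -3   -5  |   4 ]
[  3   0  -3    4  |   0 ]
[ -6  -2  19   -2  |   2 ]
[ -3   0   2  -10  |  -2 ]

Forward elimination:
R2 <- R2 - (-1)*R1:  [  0   1  -6  -1   4 ]
R3 <- R3 - (2)*R1:  [  0  -4  25   8  -6 ]
R4 <- R4 - (1)*R1:  [  0  -1   5  -5  -6 ]
R3 <- R3 - (-4)*R2:  [  0   0   1   4  10 ]
R4 <- R4 - (-1)*R2:  [  0   0  -1  -6  -2 ]
R4 <- R4 - (-1)*R3:  [  0   0   0  -2   8 ]
Row echelon form:
[ -3  1  -3  -5  |   4 ]
[  0  1  -6  -1  |   4 ]
[  0  0   1   4  |  10 ]
[  0  0   0  -2  |   8 ]

REF = [-3 1 -3 -5 4; 0 1 -6 -1 4; 0 0 1 4 10; 0 0 0 -2 8]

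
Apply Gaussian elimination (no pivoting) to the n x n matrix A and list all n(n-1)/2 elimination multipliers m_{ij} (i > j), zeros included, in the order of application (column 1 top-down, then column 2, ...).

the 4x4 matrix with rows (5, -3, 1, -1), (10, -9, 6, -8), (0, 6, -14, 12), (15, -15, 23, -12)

multipliers: 2, 0, 3, -2, 2, -2

Forward elimination:
R2 <- R2 - (2)*R1:  [  0  -3   4  -6 ]
R3: entry in column 1 is already 0 -> m_{31} = 0 (no row operation needed)
R4 <- R4 - (3)*R1:  [  0  -6  20  -9 ]
R3 <- R3 - (-2)*R2:  [  0   0  -6   0 ]
R4 <- R4 - (2)*R2:  [  0   0  12   3 ]
R4 <- R4 - (-2)*R3:  [ 0  0  0  3 ]
Multipliers (in order of application): m_{21} = 2, m_{31} = 0, m_{41} = 3, m_{32} = -2, m_{42} = 2, m_{43} = -2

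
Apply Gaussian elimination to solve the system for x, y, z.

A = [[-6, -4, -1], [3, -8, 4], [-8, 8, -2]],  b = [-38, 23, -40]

(5, 1, 4)

Forward elimination on [A|b]:
R2 <- R2 - (-1/2)*R1:  [   0  -10  7/2    4 ]
R3 <- R3 - (4/3)*R1:  [    0  40/3  -2/3  32/3 ]
R3 <- R3 - (-4/3)*R2:  [  0   0   4  16 ]
Row echelon form:
[ -6   -4   -1  |  -38 ]
[  0  -10  7/2  |    4 ]
[  0    0    4  |   16 ]
Back-substitution:
z = (16) / 4 = 4
y = (4 - (7/2)*(4)) / -10 = 1
x = (-38 - (-4)*(1) - (-1)*(4)) / -6 = 5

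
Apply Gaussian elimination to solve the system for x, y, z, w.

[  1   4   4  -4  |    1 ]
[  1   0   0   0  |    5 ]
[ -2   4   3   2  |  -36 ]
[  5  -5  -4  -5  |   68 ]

Forward elimination on [A|b]:
R2 <- R2 - (1)*R1:  [  0  -4  -4   4   4 ]
R3 <- R3 - (-2)*R1:  [   0   12   11   -6  -34 ]
R4 <- R4 - (5)*R1:  [   0  -25  -24   15   63 ]
R3 <- R3 - (-3)*R2:  [   0    0   -1    6  -22 ]
R4 <- R4 - (25/4)*R2:  [   0    0    1  -10   38 ]
R4 <- R4 - (-1)*R3:  [  0   0   0  -4  16 ]
Row echelon form:
[ 1   4   4  -4  |    1 ]
[ 0  -4  -4   4  |    4 ]
[ 0   0  -1   6  |  -22 ]
[ 0   0   0  -4  |   16 ]
Back-substitution:
w = (16) / -4 = -4
z = (-22 - (6)*(-4)) / -1 = -2
y = (4 - (-4)*(-2) - (4)*(-4)) / -4 = -3
x = (1 - (4)*(-3) - (4)*(-2) - (-4)*(-4)) / 1 = 5

(5, -3, -2, -4)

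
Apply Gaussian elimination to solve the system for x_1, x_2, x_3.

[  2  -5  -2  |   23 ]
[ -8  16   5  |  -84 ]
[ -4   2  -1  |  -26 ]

Forward elimination on [A|b]:
R2 <- R2 - (-4)*R1:  [  0  -4  -3   8 ]
R3 <- R3 - (-2)*R1:  [  0  -8  -5  20 ]
R3 <- R3 - (2)*R2:  [ 0  0  1  4 ]
Row echelon form:
[ 2  -5  -2  |  23 ]
[ 0  -4  -3  |   8 ]
[ 0   0   1  |   4 ]
Back-substitution:
x_3 = (4) / 1 = 4
x_2 = (8 - (-3)*(4)) / -4 = -5
x_1 = (23 - (-5)*(-5) - (-2)*(4)) / 2 = 3

(3, -5, 4)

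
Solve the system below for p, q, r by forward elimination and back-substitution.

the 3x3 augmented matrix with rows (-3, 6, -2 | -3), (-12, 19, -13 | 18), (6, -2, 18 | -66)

(-3, -3, -3)

Forward elimination on [A|b]:
R2 <- R2 - (4)*R1:  [  0  -5  -5  30 ]
R3 <- R3 - (-2)*R1:  [   0   10   14  -72 ]
R3 <- R3 - (-2)*R2:  [   0    0    4  -12 ]
Row echelon form:
[ -3   6  -2  |   -3 ]
[  0  -5  -5  |   30 ]
[  0   0   4  |  -12 ]
Back-substitution:
r = (-12) / 4 = -3
q = (30 - (-5)*(-3)) / -5 = -3
p = (-3 - (6)*(-3) - (-2)*(-3)) / -3 = -3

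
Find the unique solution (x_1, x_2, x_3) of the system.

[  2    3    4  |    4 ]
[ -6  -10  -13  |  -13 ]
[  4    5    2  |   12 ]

(1, 2, -1)

Forward elimination on [A|b]:
R2 <- R2 - (-3)*R1:  [  0  -1  -1  -1 ]
R3 <- R3 - (2)*R1:  [  0  -1  -6   4 ]
R3 <- R3 - (1)*R2:  [  0   0  -5   5 ]
Row echelon form:
[ 2   3   4  |   4 ]
[ 0  -1  -1  |  -1 ]
[ 0   0  -5  |   5 ]
Back-substitution:
x_3 = (5) / -5 = -1
x_2 = (-1 - (-1)*(-1)) / -1 = 2
x_1 = (4 - (3)*(2) - (4)*(-1)) / 2 = 1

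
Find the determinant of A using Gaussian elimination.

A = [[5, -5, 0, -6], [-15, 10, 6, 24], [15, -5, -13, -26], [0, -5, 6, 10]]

det(A) = 100

Forward elimination:
R2 <- R2 - (-3)*R1:  [  0  -5   6   6 ]
R3 <- R3 - (3)*R1:  [   0   10  -13   -8 ]
R3 <- R3 - (-2)*R2:  [  0   0  -1   4 ]
R4 <- R4 - (1)*R2:  [ 0  0  0  4 ]
Upper-triangular form:
[ 5  -5   0  -6 ]
[ 0  -5   6   6 ]
[ 0   0  -1   4 ]
[ 0   0   0   4 ]
det(A) = (-1)^0 * (5) * (-5) * (-1) * (4) = 100  (0 row swaps -> sign +1)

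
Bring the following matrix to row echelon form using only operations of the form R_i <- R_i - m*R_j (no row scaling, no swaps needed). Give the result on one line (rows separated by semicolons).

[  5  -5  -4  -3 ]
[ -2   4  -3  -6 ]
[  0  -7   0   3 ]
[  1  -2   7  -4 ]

Forward elimination:
R2 <- R2 - (-2/5)*R1:  [     0      2  -23/5  -36/5 ]
R4 <- R4 - (1/5)*R1:  [     0     -1   39/5  -17/5 ]
R3 <- R3 - (-7/2)*R2:  [       0        0  -161/10   -111/5 ]
R4 <- R4 - (-1/2)*R2:  [    0     0  11/2    -7 ]
R4 <- R4 - (-55/161)*R3:  [         0          0          0  -2348/161 ]
Row echelon form:
[ 5  -5       -4         -3 ]
[ 0   2    -23/5      -36/5 ]
[ 0   0  -161/10     -111/5 ]
[ 0   0        0  -2348/161 ]

REF = [5 -5 -4 -3; 0 2 -23/5 -36/5; 0 0 -161/10 -111/5; 0 0 0 -2348/161]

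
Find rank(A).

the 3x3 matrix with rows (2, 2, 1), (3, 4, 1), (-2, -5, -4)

Row reduction:
R2 <- R2 - (3/2)*R1:  [    0     1  -1/2 ]
R3 <- R3 - (-1)*R1:  [  0  -3  -3 ]
R3 <- R3 - (-3)*R2:  [    0     0  -9/2 ]
Row echelon form:
[ 2  2     1 ]
[ 0  1  -1/2 ]
[ 0  0  -9/2 ]
Nonzero rows / pivot columns: 3

rank(A) = 3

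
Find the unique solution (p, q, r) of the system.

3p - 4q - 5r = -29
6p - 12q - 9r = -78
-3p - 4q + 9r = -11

Forward elimination on [A|b]:
R2 <- R2 - (2)*R1:  [   0   -4    1  -20 ]
R3 <- R3 - (-1)*R1:  [   0   -8    4  -40 ]
R3 <- R3 - (2)*R2:  [ 0  0  2  0 ]
Row echelon form:
[ 3  -4  -5  |  -29 ]
[ 0  -4   1  |  -20 ]
[ 0   0   2  |    0 ]
Back-substitution:
r = (0) / 2 = 0
q = (-20 - (1)*(0)) / -4 = 5
p = (-29 - (-4)*(5) - (-5)*(0)) / 3 = -3

(-3, 5, 0)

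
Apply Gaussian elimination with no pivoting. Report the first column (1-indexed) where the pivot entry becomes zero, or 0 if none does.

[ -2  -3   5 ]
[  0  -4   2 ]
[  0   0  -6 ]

first zero-pivot column = 0

Naive forward elimination:
All pivots nonzero; naive elimination completes without hitting a zero pivot.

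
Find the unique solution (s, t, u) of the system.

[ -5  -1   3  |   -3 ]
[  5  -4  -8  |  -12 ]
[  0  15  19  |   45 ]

(0, 3, 0)

Forward elimination on [A|b]:
R2 <- R2 - (-1)*R1:  [   0   -5   -5  -15 ]
R3 <- R3 - (-3)*R2:  [ 0  0  4  0 ]
Row echelon form:
[ -5  -1   3  |   -3 ]
[  0  -5  -5  |  -15 ]
[  0   0   4  |    0 ]
Back-substitution:
u = (0) / 4 = 0
t = (-15 - (-5)*(0)) / -5 = 3
s = (-3 - (-1)*(3) - (3)*(0)) / -5 = 0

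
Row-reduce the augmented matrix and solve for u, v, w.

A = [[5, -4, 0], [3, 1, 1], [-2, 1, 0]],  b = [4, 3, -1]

(0, -1, 4)

Forward elimination on [A|b]:
R2 <- R2 - (3/5)*R1:  [    0  17/5     1   3/5 ]
R3 <- R3 - (-2/5)*R1:  [    0  -3/5     0   3/5 ]
R3 <- R3 - (-3/17)*R2:  [     0      0   3/17  12/17 ]
Row echelon form:
[ 5    -4     0  |      4 ]
[ 0  17/5     1  |    3/5 ]
[ 0     0  3/17  |  12/17 ]
Back-substitution:
w = (12/17) / (3/17) = 4
v = (3/5 - (1)*(4)) / (17/5) = -1
u = (4 - (-4)*(-1)) / 5 = 0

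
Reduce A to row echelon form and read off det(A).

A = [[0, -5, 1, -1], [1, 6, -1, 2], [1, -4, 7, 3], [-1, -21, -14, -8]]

det(A) = 180

Forward elimination:
R1 <-> R2   (pivot in column 1 was zero)
[  1    6   -1   2 ]
[  0   -5    1  -1 ]
[  1   -4    7   3 ]
[ -1  -21  -14  -8 ]
R3 <- R3 - (1)*R1:  [   0  -10    8    1 ]
R4 <- R4 - (-1)*R1:  [   0  -15  -15   -6 ]
R3 <- R3 - (2)*R2:  [ 0  0  6  3 ]
R4 <- R4 - (3)*R2:  [   0    0  -18   -3 ]
R4 <- R4 - (-3)*R3:  [ 0  0  0  6 ]
Upper-triangular form:
[ 1   6  -1   2 ]
[ 0  -5   1  -1 ]
[ 0   0   6   3 ]
[ 0   0   0   6 ]
det(A) = (-1)^1 * (1) * (-5) * (6) * (6) = 180  (1 row swap -> sign -1)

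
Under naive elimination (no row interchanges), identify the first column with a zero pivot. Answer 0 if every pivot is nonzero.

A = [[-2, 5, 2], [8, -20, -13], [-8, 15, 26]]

first zero-pivot column = 2

Naive forward elimination:
R2 <- R2 - (-4)*R1:  [  0   0  -5 ]
R3 <- R3 - (4)*R1:  [  0  -5  18 ]
Matrix at this point:
[ -2   5   2 ]
[  0   0  -5 ]
[  0  -5  18 ]
Pivot entry (2,2) is zero but row 3 has -5 in column 2 -> naive elimination stops; a row interchange (e.g. R2 <-> R3) would be required here.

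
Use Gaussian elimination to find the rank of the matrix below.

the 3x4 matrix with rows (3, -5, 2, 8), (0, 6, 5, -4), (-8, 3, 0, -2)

Row reduction:
R3 <- R3 - (-8/3)*R1:  [     0  -31/3   16/3   58/3 ]
R3 <- R3 - (-31/18)*R2:  [      0       0  251/18   112/9 ]
Row echelon form:
[ 3  -5       2      8 ]
[ 0   6       5     -4 ]
[ 0   0  251/18  112/9 ]
Nonzero rows / pivot columns: 3

rank(A) = 3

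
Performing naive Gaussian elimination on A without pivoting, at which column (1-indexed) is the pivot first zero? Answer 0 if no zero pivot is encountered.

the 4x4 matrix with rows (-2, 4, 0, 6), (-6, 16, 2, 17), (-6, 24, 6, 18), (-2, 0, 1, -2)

first zero-pivot column = 3

Naive forward elimination:
R2 <- R2 - (3)*R1:  [  0   4   2  -1 ]
R3 <- R3 - (3)*R1:  [  0  12   6   0 ]
R4 <- R4 - (1)*R1:  [  0  -4   1  -8 ]
R3 <- R3 - (3)*R2:  [ 0  0  0  3 ]
R4 <- R4 - (-1)*R2:  [  0   0   3  -9 ]
Matrix at this point:
[ -2  4  0   6 ]
[  0  4  2  -1 ]
[  0  0  0   3 ]
[  0  0  3  -9 ]
Pivot entry (3,3) is zero but row 4 has 3 in column 3 -> naive elimination stops; a row interchange (e.g. R3 <-> R4) would be required here.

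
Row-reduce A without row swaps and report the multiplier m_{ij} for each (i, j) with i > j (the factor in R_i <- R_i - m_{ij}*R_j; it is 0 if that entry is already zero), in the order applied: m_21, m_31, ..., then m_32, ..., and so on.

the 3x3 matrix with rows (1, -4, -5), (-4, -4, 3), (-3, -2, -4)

multipliers: -4, -3, 7/10

Forward elimination:
R2 <- R2 - (-4)*R1:  [   0  -20  -17 ]
R3 <- R3 - (-3)*R1:  [   0  -14  -19 ]
R3 <- R3 - (7/10)*R2:  [      0       0  -71/10 ]
Multipliers (in order of application): m_{21} = -4, m_{31} = -3, m_{32} = 7/10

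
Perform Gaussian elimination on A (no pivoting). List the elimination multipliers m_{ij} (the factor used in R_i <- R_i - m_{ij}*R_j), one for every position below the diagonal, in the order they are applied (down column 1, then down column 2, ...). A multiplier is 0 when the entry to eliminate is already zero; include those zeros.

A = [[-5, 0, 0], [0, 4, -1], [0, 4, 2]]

Forward elimination:
R2: entry in column 1 is already 0 -> m_{21} = 0 (no row operation needed)
R3: entry in column 1 is already 0 -> m_{31} = 0 (no row operation needed)
R3 <- R3 - (1)*R2:  [ 0  0  3 ]
Multipliers (in order of application): m_{21} = 0, m_{31} = 0, m_{32} = 1

multipliers: 0, 0, 1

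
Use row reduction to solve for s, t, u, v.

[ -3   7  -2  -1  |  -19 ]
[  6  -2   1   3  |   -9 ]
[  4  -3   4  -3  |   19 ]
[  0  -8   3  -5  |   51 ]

(0, -4, -2, -5)

Forward elimination on [A|b]:
R2 <- R2 - (-2)*R1:  [   0   12   -3    1  -47 ]
R3 <- R3 - (-4/3)*R1:  [     0   19/3    4/3  -13/3  -19/3 ]
R3 <- R3 - (19/36)*R2:  [       0        0    35/12  -175/36   665/36 ]
R4 <- R4 - (-2/3)*R2:  [     0      0      1  -13/3   59/3 ]
R4 <- R4 - (12/35)*R3:  [    0     0     0  -8/3  40/3 ]
Row echelon form:
[ -3   7     -2       -1  |     -19 ]
[  0  12     -3        1  |     -47 ]
[  0   0  35/12  -175/36  |  665/36 ]
[  0   0      0     -8/3  |    40/3 ]
Back-substitution:
v = (40/3) / (-8/3) = -5
u = (665/36 - (-175/36)*(-5)) / (35/12) = -2
t = (-47 - (-3)*(-2) - (1)*(-5)) / 12 = -4
s = (-19 - (7)*(-4) - (-2)*(-2) - (-1)*(-5)) / -3 = 0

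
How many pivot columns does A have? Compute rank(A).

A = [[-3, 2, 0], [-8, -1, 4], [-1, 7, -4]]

Row reduction:
R2 <- R2 - (8/3)*R1:  [     0  -19/3      4 ]
R3 <- R3 - (1/3)*R1:  [    0  19/3    -4 ]
R3 <- R3 - (-1)*R2:  [ 0  0  0 ]
Row echelon form:
[ -3      2  0 ]
[  0  -19/3  4 ]
[  0      0  0 ]
Nonzero rows / pivot columns: 2

rank(A) = 2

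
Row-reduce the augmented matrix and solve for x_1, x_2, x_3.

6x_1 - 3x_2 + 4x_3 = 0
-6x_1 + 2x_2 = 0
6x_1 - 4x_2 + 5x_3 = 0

(0, 0, 0)

Forward elimination on [A|b]:
R2 <- R2 - (-1)*R1:  [  0  -1   4   0 ]
R3 <- R3 - (1)*R1:  [  0  -1   1   0 ]
R3 <- R3 - (1)*R2:  [  0   0  -3   0 ]
Row echelon form:
[ 6  -3   4  |  0 ]
[ 0  -1   4  |  0 ]
[ 0   0  -3  |  0 ]
Back-substitution:
x_3 = (0) / -3 = 0
x_2 = (0 - (4)*(0)) / -1 = 0
x_1 = (0 - (-3)*(0) - (4)*(0)) / 6 = 0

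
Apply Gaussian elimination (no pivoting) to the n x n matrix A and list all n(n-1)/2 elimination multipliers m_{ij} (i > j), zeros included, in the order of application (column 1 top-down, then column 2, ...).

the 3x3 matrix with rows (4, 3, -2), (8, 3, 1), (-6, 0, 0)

Forward elimination:
R2 <- R2 - (2)*R1:  [  0  -3   5 ]
R3 <- R3 - (-3/2)*R1:  [   0  9/2   -3 ]
R3 <- R3 - (-3/2)*R2:  [   0    0  9/2 ]
Multipliers (in order of application): m_{21} = 2, m_{31} = -3/2, m_{32} = -3/2

multipliers: 2, -3/2, -3/2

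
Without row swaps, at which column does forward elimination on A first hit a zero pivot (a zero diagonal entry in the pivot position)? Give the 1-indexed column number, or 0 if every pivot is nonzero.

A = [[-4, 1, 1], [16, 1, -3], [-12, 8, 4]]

first zero-pivot column = 3

Naive forward elimination:
R2 <- R2 - (-4)*R1:  [ 0  5  1 ]
R3 <- R3 - (3)*R1:  [ 0  5  1 ]
R3 <- R3 - (1)*R2:  [ 0  0  0 ]
Matrix at this point:
[ -4  1  1 ]
[  0  5  1 ]
[  0  0  0 ]
Pivot entry (3,3) in the last row is zero and there are no rows below to swap with -> zero pivot in column 3 (A is singular).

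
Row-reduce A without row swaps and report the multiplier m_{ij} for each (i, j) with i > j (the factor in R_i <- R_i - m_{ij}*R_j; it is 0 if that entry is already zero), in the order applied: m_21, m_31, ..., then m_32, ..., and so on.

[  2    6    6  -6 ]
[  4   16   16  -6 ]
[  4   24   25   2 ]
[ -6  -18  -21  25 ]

Forward elimination:
R2 <- R2 - (2)*R1:  [ 0  4  4  6 ]
R3 <- R3 - (2)*R1:  [  0  12  13  14 ]
R4 <- R4 - (-3)*R1:  [  0   0  -3   7 ]
R3 <- R3 - (3)*R2:  [  0   0   1  -4 ]
R4: entry in column 2 is already 0 -> m_{42} = 0 (no row operation needed)
R4 <- R4 - (-3)*R3:  [  0   0   0  -5 ]
Multipliers (in order of application): m_{21} = 2, m_{31} = 2, m_{41} = -3, m_{32} = 3, m_{42} = 0, m_{43} = -3

multipliers: 2, 2, -3, 3, 0, -3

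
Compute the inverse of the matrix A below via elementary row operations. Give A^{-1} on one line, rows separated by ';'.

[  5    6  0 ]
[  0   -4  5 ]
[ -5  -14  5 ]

Gauss-Jordan on [A | I]:
R1 <- (1/5)*R1:  [   1  6/5    0  |  1/5    0    0 ]
R3 <- R3 - (-5)*R1:  [  0  -8   5  |   1   0   1 ]
R2 <- (1/-4)*R2:  [    0     1  -5/4  |     0  -1/4     0 ]
R1 <- R1 - (6/5)*R2:  [    1     0   3/2  |   1/5  3/10     0 ]
R3 <- R3 - (-8)*R2:  [  0   0  -5  |   1  -2   1 ]
R3 <- (1/-5)*R3:  [    0     0     1  |  -1/5   2/5  -1/5 ]
R1 <- R1 - (3/2)*R3:  [     1      0      0  |    1/2  -3/10   3/10 ]
R2 <- R2 - (-5/4)*R3:  [    0     1     0  |  -1/4   1/4  -1/4 ]
Right block of [I | A^{-1}] is the inverse:
[  1/2  -3/10  3/10 ]
[ -1/4    1/4  -1/4 ]
[ -1/5    2/5  -1/5 ]

inverse = [1/2 -3/10 3/10; -1/4 1/4 -1/4; -1/5 2/5 -1/5]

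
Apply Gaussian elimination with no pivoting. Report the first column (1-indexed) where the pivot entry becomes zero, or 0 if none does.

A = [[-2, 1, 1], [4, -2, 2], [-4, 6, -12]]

Naive forward elimination:
R2 <- R2 - (-2)*R1:  [ 0  0  4 ]
R3 <- R3 - (2)*R1:  [   0    4  -14 ]
Matrix at this point:
[ -2  1    1 ]
[  0  0    4 ]
[  0  4  -14 ]
Pivot entry (2,2) is zero but row 3 has 4 in column 2 -> naive elimination stops; a row interchange (e.g. R2 <-> R3) would be required here.

first zero-pivot column = 2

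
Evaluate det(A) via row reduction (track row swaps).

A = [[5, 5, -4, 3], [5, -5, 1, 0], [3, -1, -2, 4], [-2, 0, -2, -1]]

Forward elimination:
R2 <- R2 - (1)*R1:  [   0  -10    5   -3 ]
R3 <- R3 - (3/5)*R1:  [    0    -4   2/5  11/5 ]
R4 <- R4 - (-2/5)*R1:  [     0      2  -18/5    1/5 ]
R3 <- R3 - (2/5)*R2:  [    0     0  -8/5  17/5 ]
R4 <- R4 - (-1/5)*R2:  [     0      0  -13/5   -2/5 ]
R4 <- R4 - (13/8)*R3:  [       0        0        0  -237/40 ]
Upper-triangular form:
[ 5    5    -4        3 ]
[ 0  -10     5       -3 ]
[ 0    0  -8/5     17/5 ]
[ 0    0     0  -237/40 ]
det(A) = (-1)^0 * (5) * (-10) * (-8/5) * (-237/40) = -474  (0 row swaps -> sign +1)

det(A) = -474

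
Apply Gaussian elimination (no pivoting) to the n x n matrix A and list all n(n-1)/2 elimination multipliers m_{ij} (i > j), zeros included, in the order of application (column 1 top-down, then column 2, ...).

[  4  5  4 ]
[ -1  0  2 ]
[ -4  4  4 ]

multipliers: -1/4, -1, 36/5

Forward elimination:
R2 <- R2 - (-1/4)*R1:  [   0  5/4    3 ]
R3 <- R3 - (-1)*R1:  [ 0  9  8 ]
R3 <- R3 - (36/5)*R2:  [     0      0  -68/5 ]
Multipliers (in order of application): m_{21} = -1/4, m_{31} = -1, m_{32} = 36/5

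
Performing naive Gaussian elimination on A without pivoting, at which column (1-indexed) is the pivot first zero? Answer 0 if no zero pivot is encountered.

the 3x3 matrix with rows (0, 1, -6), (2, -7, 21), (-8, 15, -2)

first zero-pivot column = 1

Naive forward elimination:
Pivot entry (1,1) is zero but row 2 has 2 in column 1 -> naive elimination stops; a row interchange (e.g. R1 <-> R2) would be required here.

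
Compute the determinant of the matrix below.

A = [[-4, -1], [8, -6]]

Forward elimination:
R2 <- R2 - (-2)*R1:  [  0  -8 ]
Upper-triangular form:
[ -4  -1 ]
[  0  -8 ]
det(A) = (-1)^0 * (-4) * (-8) = 32  (0 row swaps -> sign +1)

det(A) = 32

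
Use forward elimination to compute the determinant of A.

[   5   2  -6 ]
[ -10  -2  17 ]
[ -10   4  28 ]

det(A) = -40

Forward elimination:
R2 <- R2 - (-2)*R1:  [ 0  2  5 ]
R3 <- R3 - (-2)*R1:  [  0   8  16 ]
R3 <- R3 - (4)*R2:  [  0   0  -4 ]
Upper-triangular form:
[ 5  2  -6 ]
[ 0  2   5 ]
[ 0  0  -4 ]
det(A) = (-1)^0 * (5) * (2) * (-4) = -40  (0 row swaps -> sign +1)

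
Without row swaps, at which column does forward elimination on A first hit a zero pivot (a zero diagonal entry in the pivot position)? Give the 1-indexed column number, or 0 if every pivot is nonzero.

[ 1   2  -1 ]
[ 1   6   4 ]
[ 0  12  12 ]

Naive forward elimination:
R2 <- R2 - (1)*R1:  [ 0  4  5 ]
R3 <- R3 - (3)*R2:  [  0   0  -3 ]
All pivots nonzero; naive elimination completes without hitting a zero pivot.

first zero-pivot column = 0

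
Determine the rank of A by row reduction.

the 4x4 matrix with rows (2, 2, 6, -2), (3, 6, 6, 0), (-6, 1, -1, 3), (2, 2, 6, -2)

Row reduction:
R2 <- R2 - (3/2)*R1:  [  0   3  -3   3 ]
R3 <- R3 - (-3)*R1:  [  0   7  17  -3 ]
R4 <- R4 - (1)*R1:  [ 0  0  0  0 ]
R3 <- R3 - (7/3)*R2:  [   0    0   24  -10 ]
Row echelon form:
[ 2  2   6   -2 ]
[ 0  3  -3    3 ]
[ 0  0  24  -10 ]
[ 0  0   0    0 ]
Nonzero rows / pivot columns: 3

rank(A) = 3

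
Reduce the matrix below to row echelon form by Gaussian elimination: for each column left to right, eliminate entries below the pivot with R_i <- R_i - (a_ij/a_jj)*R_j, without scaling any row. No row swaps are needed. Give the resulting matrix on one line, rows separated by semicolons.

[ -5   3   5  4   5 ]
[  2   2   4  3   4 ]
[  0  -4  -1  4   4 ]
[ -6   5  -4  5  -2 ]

Forward elimination:
R2 <- R2 - (-2/5)*R1:  [    0  16/5     6  23/5     6 ]
R4 <- R4 - (6/5)*R1:  [   0  7/5  -10  1/5   -8 ]
R3 <- R3 - (-5/4)*R2:  [    0     0  13/2  39/4  23/2 ]
R4 <- R4 - (7/16)*R2:  [      0       0  -101/8  -29/16   -85/8 ]
R4 <- R4 - (-101/52)*R3:  [      0       0       0   137/8  609/52 ]
Row echelon form:
[ -5     3     5      4       5 ]
[  0  16/5     6   23/5       6 ]
[  0     0  13/2   39/4    23/2 ]
[  0     0     0  137/8  609/52 ]

REF = [-5 3 5 4 5; 0 16/5 6 23/5 6; 0 0 13/2 39/4 23/2; 0 0 0 137/8 609/52]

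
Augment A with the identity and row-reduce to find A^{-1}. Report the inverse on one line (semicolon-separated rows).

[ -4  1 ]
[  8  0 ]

inverse = [0 1/8; 1 1/2]

Gauss-Jordan on [A | I]:
R1 <- (1/-4)*R1:  [    1  -1/4  |  -1/4     0 ]
R2 <- R2 - (8)*R1:  [ 0  2  |  2  1 ]
R2 <- (1/2)*R2:  [   0    1  |    1  1/2 ]
R1 <- R1 - (-1/4)*R2:  [   1    0  |    0  1/8 ]
Right block of [I | A^{-1}] is the inverse:
[ 0  1/8 ]
[ 1  1/2 ]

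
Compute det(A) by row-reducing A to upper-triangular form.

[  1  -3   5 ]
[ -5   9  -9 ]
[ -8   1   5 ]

det(A) = 98

Forward elimination:
R2 <- R2 - (-5)*R1:  [  0  -6  16 ]
R3 <- R3 - (-8)*R1:  [   0  -23   45 ]
R3 <- R3 - (23/6)*R2:  [     0      0  -49/3 ]
Upper-triangular form:
[ 1  -3      5 ]
[ 0  -6     16 ]
[ 0   0  -49/3 ]
det(A) = (-1)^0 * (1) * (-6) * (-49/3) = 98  (0 row swaps -> sign +1)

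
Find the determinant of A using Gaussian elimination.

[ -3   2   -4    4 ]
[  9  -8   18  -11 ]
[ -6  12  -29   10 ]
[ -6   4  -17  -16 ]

Forward elimination:
R2 <- R2 - (-3)*R1:  [  0  -2   6   1 ]
R3 <- R3 - (2)*R1:  [   0    8  -21    2 ]
R4 <- R4 - (2)*R1:  [   0    0   -9  -24 ]
R3 <- R3 - (-4)*R2:  [ 0  0  3  6 ]
R4 <- R4 - (-3)*R3:  [  0   0   0  -6 ]
Upper-triangular form:
[ -3   2  -4   4 ]
[  0  -2   6   1 ]
[  0   0   3   6 ]
[  0   0   0  -6 ]
det(A) = (-1)^0 * (-3) * (-2) * (3) * (-6) = -108  (0 row swaps -> sign +1)

det(A) = -108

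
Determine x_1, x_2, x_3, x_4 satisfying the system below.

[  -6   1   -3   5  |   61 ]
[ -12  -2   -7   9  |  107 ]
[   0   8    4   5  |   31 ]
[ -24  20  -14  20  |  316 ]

(-5, 4, -4, 3)

Forward elimination on [A|b]:
R2 <- R2 - (2)*R1:  [   0   -4   -1   -1  -15 ]
R4 <- R4 - (4)*R1:  [  0  16  -2   0  72 ]
R3 <- R3 - (-2)*R2:  [ 0  0  2  3  1 ]
R4 <- R4 - (-4)*R2:  [  0   0  -6  -4  12 ]
R4 <- R4 - (-3)*R3:  [  0   0   0   5  15 ]
Row echelon form:
[ -6   1  -3   5  |   61 ]
[  0  -4  -1  -1  |  -15 ]
[  0   0   2   3  |    1 ]
[  0   0   0   5  |   15 ]
Back-substitution:
x_4 = (15) / 5 = 3
x_3 = (1 - (3)*(3)) / 2 = -4
x_2 = (-15 - (-1)*(-4) - (-1)*(3)) / -4 = 4
x_1 = (61 - (1)*(4) - (-3)*(-4) - (5)*(3)) / -6 = -5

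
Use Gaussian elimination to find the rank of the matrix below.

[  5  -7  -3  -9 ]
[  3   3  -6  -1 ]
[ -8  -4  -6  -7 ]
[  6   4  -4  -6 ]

Row reduction:
R2 <- R2 - (3/5)*R1:  [     0   36/5  -21/5   22/5 ]
R3 <- R3 - (-8/5)*R1:  [      0   -76/5   -54/5  -107/5 ]
R4 <- R4 - (6/5)*R1:  [    0  62/5  -2/5  24/5 ]
R3 <- R3 - (-19/9)*R2:  [      0       0   -59/3  -109/9 ]
R4 <- R4 - (31/18)*R2:  [     0      0   41/6  -25/9 ]
R4 <- R4 - (-41/118)*R3:  [         0          0          0  -2473/354 ]
Row echelon form:
[ 5    -7     -3         -9 ]
[ 0  36/5  -21/5       22/5 ]
[ 0     0  -59/3     -109/9 ]
[ 0     0      0  -2473/354 ]
Nonzero rows / pivot columns: 4

rank(A) = 4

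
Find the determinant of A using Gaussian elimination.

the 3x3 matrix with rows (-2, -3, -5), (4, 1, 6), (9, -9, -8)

Forward elimination:
R2 <- R2 - (-2)*R1:  [  0  -5  -4 ]
R3 <- R3 - (-9/2)*R1:  [     0  -45/2  -61/2 ]
R3 <- R3 - (9/2)*R2:  [     0      0  -25/2 ]
Upper-triangular form:
[ -2  -3     -5 ]
[  0  -5     -4 ]
[  0   0  -25/2 ]
det(A) = (-1)^0 * (-2) * (-5) * (-25/2) = -125  (0 row swaps -> sign +1)

det(A) = -125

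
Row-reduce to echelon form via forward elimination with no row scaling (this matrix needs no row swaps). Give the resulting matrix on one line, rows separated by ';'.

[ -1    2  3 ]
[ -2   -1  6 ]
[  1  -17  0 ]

Forward elimination:
R2 <- R2 - (2)*R1:  [  0  -5   0 ]
R3 <- R3 - (-1)*R1:  [   0  -15    3 ]
R3 <- R3 - (3)*R2:  [ 0  0  3 ]
Row echelon form:
[ -1   2  3 ]
[  0  -5  0 ]
[  0   0  3 ]

REF = [-1 2 3; 0 -5 0; 0 0 3]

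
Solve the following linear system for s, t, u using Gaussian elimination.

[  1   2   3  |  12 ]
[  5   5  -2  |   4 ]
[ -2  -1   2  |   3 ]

Forward elimination on [A|b]:
R2 <- R2 - (5)*R1:  [   0   -5  -17  -56 ]
R3 <- R3 - (-2)*R1:  [  0   3   8  27 ]
R3 <- R3 - (-3/5)*R2:  [     0      0  -11/5  -33/5 ]
Row echelon form:
[ 1   2      3  |     12 ]
[ 0  -5    -17  |    -56 ]
[ 0   0  -11/5  |  -33/5 ]
Back-substitution:
u = (-33/5) / (-11/5) = 3
t = (-56 - (-17)*(3)) / -5 = 1
s = (12 - (2)*(1) - (3)*(3)) / 1 = 1

(1, 1, 3)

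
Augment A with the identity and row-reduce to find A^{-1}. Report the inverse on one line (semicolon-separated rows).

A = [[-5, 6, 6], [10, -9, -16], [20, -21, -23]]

Gauss-Jordan on [A | I]:
R1 <- (1/-5)*R1:  [    1  -6/5  -6/5  |  -1/5     0     0 ]
R2 <- R2 - (10)*R1:  [  0   3  -4  |   2   1   0 ]
R3 <- R3 - (20)*R1:  [ 0  3  1  |  4  0  1 ]
R2 <- (1/3)*R2:  [    0     1  -4/3  |   2/3   1/3     0 ]
R1 <- R1 - (-6/5)*R2:  [     1      0  -14/5  |    3/5    2/5      0 ]
R3 <- R3 - (3)*R2:  [  0   0   5  |   2  -1   1 ]
R3 <- (1/5)*R3:  [    0     0     1  |   2/5  -1/5   1/5 ]
R1 <- R1 - (-14/5)*R3:  [     1      0      0  |  43/25  -4/25  14/25 ]
R2 <- R2 - (-4/3)*R3:  [    0     1     0  |   6/5  1/15  4/15 ]
Right block of [I | A^{-1}] is the inverse:
[ 43/25  -4/25  14/25 ]
[   6/5   1/15   4/15 ]
[   2/5   -1/5    1/5 ]

inverse = [43/25 -4/25 14/25; 6/5 1/15 4/15; 2/5 -1/5 1/5]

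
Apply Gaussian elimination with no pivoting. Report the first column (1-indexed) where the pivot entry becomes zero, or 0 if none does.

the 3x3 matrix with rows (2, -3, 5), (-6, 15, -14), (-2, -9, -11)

first zero-pivot column = 0

Naive forward elimination:
R2 <- R2 - (-3)*R1:  [ 0  6  1 ]
R3 <- R3 - (-1)*R1:  [   0  -12   -6 ]
R3 <- R3 - (-2)*R2:  [  0   0  -4 ]
All pivots nonzero; naive elimination completes without hitting a zero pivot.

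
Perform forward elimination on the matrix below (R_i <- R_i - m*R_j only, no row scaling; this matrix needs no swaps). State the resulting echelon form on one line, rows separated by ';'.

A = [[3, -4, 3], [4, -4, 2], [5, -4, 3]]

REF = [3 -4 3; 0 4/3 -2; 0 0 2]

Forward elimination:
R2 <- R2 - (4/3)*R1:  [   0  4/3   -2 ]
R3 <- R3 - (5/3)*R1:  [   0  8/3   -2 ]
R3 <- R3 - (2)*R2:  [ 0  0  2 ]
Row echelon form:
[ 3   -4   3 ]
[ 0  4/3  -2 ]
[ 0    0   2 ]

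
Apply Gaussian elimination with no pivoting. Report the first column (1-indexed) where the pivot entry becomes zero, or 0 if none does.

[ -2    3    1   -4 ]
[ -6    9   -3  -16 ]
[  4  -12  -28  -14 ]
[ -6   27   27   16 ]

Naive forward elimination:
R2 <- R2 - (3)*R1:  [  0   0  -6  -4 ]
R3 <- R3 - (-2)*R1:  [   0   -6  -26  -22 ]
R4 <- R4 - (3)*R1:  [  0  18  24  28 ]
Matrix at this point:
[ -2   3    1   -4 ]
[  0   0   -6   -4 ]
[  0  -6  -26  -22 ]
[  0  18   24   28 ]
Pivot entry (2,2) is zero but row 3 has -6 in column 2 -> naive elimination stops; a row interchange (e.g. R2 <-> R3) would be required here.

first zero-pivot column = 2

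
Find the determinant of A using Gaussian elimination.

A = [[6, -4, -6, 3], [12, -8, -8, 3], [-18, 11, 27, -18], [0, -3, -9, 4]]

det(A) = 96

Forward elimination:
R2 <- R2 - (2)*R1:  [  0   0   4  -3 ]
R3 <- R3 - (-3)*R1:  [  0  -1   9  -9 ]
R2 <-> R3   (pivot in column 2 was zero)
[ 6  -4  -6   3 ]
[ 0  -1   9  -9 ]
[ 0   0   4  -3 ]
[ 0  -3  -9   4 ]
R4 <- R4 - (3)*R2:  [   0    0  -36   31 ]
R4 <- R4 - (-9)*R3:  [ 0  0  0  4 ]
Upper-triangular form:
[ 6  -4  -6   3 ]
[ 0  -1   9  -9 ]
[ 0   0   4  -3 ]
[ 0   0   0   4 ]
det(A) = (-1)^1 * (6) * (-1) * (4) * (4) = 96  (1 row swap -> sign -1)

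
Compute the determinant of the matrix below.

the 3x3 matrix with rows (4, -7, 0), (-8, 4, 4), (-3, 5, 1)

Forward elimination:
R2 <- R2 - (-2)*R1:  [   0  -10    4 ]
R3 <- R3 - (-3/4)*R1:  [    0  -1/4     1 ]
R3 <- R3 - (1/40)*R2:  [    0     0  9/10 ]
Upper-triangular form:
[ 4   -7     0 ]
[ 0  -10     4 ]
[ 0    0  9/10 ]
det(A) = (-1)^0 * (4) * (-10) * (9/10) = -36  (0 row swaps -> sign +1)

det(A) = -36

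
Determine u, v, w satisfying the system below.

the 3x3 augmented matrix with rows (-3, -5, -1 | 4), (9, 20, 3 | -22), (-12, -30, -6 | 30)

(1, -2, 3)

Forward elimination on [A|b]:
R2 <- R2 - (-3)*R1:  [   0    5    0  -10 ]
R3 <- R3 - (4)*R1:  [   0  -10   -2   14 ]
R3 <- R3 - (-2)*R2:  [  0   0  -2  -6 ]
Row echelon form:
[ -3  -5  -1  |    4 ]
[  0   5   0  |  -10 ]
[  0   0  -2  |   -6 ]
Back-substitution:
w = (-6) / -2 = 3
v = (-10) / 5 = -2
u = (4 - (-5)*(-2) - (-1)*(3)) / -3 = 1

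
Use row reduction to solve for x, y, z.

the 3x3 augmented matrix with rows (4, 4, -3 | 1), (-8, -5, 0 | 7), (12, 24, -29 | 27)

Forward elimination on [A|b]:
R2 <- R2 - (-2)*R1:  [  0   3  -6   9 ]
R3 <- R3 - (3)*R1:  [   0   12  -20   24 ]
R3 <- R3 - (4)*R2:  [   0    0    4  -12 ]
Row echelon form:
[ 4  4  -3  |    1 ]
[ 0  3  -6  |    9 ]
[ 0  0   4  |  -12 ]
Back-substitution:
z = (-12) / 4 = -3
y = (9 - (-6)*(-3)) / 3 = -3
x = (1 - (4)*(-3) - (-3)*(-3)) / 4 = 1

(1, -3, -3)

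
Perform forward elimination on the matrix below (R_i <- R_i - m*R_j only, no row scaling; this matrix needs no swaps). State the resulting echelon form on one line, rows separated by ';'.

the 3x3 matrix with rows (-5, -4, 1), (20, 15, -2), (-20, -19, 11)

Forward elimination:
R2 <- R2 - (-4)*R1:  [  0  -1   2 ]
R3 <- R3 - (4)*R1:  [  0  -3   7 ]
R3 <- R3 - (3)*R2:  [ 0  0  1 ]
Row echelon form:
[ -5  -4  1 ]
[  0  -1  2 ]
[  0   0  1 ]

REF = [-5 -4 1; 0 -1 2; 0 0 1]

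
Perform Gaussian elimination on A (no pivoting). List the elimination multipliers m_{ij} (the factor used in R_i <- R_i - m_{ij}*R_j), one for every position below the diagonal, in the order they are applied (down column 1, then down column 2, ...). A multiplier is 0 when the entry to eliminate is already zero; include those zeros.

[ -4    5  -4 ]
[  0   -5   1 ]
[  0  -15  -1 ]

multipliers: 0, 0, 3

Forward elimination:
R2: entry in column 1 is already 0 -> m_{21} = 0 (no row operation needed)
R3: entry in column 1 is already 0 -> m_{31} = 0 (no row operation needed)
R3 <- R3 - (3)*R2:  [  0   0  -4 ]
Multipliers (in order of application): m_{21} = 0, m_{31} = 0, m_{32} = 3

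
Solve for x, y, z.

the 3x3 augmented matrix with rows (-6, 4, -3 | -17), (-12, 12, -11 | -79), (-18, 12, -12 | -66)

Forward elimination on [A|b]:
R2 <- R2 - (2)*R1:  [   0    4   -5  -45 ]
R3 <- R3 - (3)*R1:  [   0    0   -3  -15 ]
Row echelon form:
[ -6  4  -3  |  -17 ]
[  0  4  -5  |  -45 ]
[  0  0  -3  |  -15 ]
Back-substitution:
z = (-15) / -3 = 5
y = (-45 - (-5)*(5)) / 4 = -5
x = (-17 - (4)*(-5) - (-3)*(5)) / -6 = -3

(-3, -5, 5)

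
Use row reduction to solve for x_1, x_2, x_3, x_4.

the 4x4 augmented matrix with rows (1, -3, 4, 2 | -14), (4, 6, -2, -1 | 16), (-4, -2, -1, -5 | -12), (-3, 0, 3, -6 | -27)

(1, 1, -4, 2)

Forward elimination on [A|b]:
R2 <- R2 - (4)*R1:  [   0   18  -18   -9   72 ]
R3 <- R3 - (-4)*R1:  [   0  -14   15    3  -68 ]
R4 <- R4 - (-3)*R1:  [   0   -9   15    0  -69 ]
R3 <- R3 - (-7/9)*R2:  [   0    0    1   -4  -12 ]
R4 <- R4 - (-1/2)*R2:  [    0     0     6  -9/2   -33 ]
R4 <- R4 - (6)*R3:  [    0     0     0  39/2    39 ]
Row echelon form:
[ 1  -3    4     2  |  -14 ]
[ 0  18  -18    -9  |   72 ]
[ 0   0    1    -4  |  -12 ]
[ 0   0    0  39/2  |   39 ]
Back-substitution:
x_4 = (39) / (39/2) = 2
x_3 = (-12 - (-4)*(2)) / 1 = -4
x_2 = (72 - (-18)*(-4) - (-9)*(2)) / 18 = 1
x_1 = (-14 - (-3)*(1) - (4)*(-4) - (2)*(2)) / 1 = 1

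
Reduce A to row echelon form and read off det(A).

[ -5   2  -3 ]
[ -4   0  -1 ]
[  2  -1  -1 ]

det(A) = -19

Forward elimination:
R2 <- R2 - (4/5)*R1:  [    0  -8/5   7/5 ]
R3 <- R3 - (-2/5)*R1:  [     0   -1/5  -11/5 ]
R3 <- R3 - (1/8)*R2:  [     0      0  -19/8 ]
Upper-triangular form:
[ -5     2     -3 ]
[  0  -8/5    7/5 ]
[  0     0  -19/8 ]
det(A) = (-1)^0 * (-5) * (-8/5) * (-19/8) = -19  (0 row swaps -> sign +1)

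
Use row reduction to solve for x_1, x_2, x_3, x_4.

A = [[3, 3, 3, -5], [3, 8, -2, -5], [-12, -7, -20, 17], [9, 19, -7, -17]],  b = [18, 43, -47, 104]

(1, 5, 0, 0)

Forward elimination on [A|b]:
R2 <- R2 - (1)*R1:  [  0   5  -5   0  25 ]
R3 <- R3 - (-4)*R1:  [  0   5  -8  -3  25 ]
R4 <- R4 - (3)*R1:  [   0   10  -16   -2   50 ]
R3 <- R3 - (1)*R2:  [  0   0  -3  -3   0 ]
R4 <- R4 - (2)*R2:  [  0   0  -6  -2   0 ]
R4 <- R4 - (2)*R3:  [ 0  0  0  4  0 ]
Row echelon form:
[ 3  3   3  -5  |  18 ]
[ 0  5  -5   0  |  25 ]
[ 0  0  -3  -3  |   0 ]
[ 0  0   0   4  |   0 ]
Back-substitution:
x_4 = (0) / 4 = 0
x_3 = (0 - (-3)*(0)) / -3 = 0
x_2 = (25 - (-5)*(0)) / 5 = 5
x_1 = (18 - (3)*(5) - (3)*(0) - (-5)*(0)) / 3 = 1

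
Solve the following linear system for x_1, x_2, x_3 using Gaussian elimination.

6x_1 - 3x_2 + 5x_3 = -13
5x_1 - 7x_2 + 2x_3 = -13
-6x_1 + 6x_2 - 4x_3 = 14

Forward elimination on [A|b]:
R2 <- R2 - (5/6)*R1:  [     0   -9/2  -13/6  -13/6 ]
R3 <- R3 - (-1)*R1:  [ 0  3  1  1 ]
R3 <- R3 - (-2/3)*R2:  [    0     0  -4/9  -4/9 ]
Row echelon form:
[ 6    -3      5  |    -13 ]
[ 0  -9/2  -13/6  |  -13/6 ]
[ 0     0   -4/9  |   -4/9 ]
Back-substitution:
x_3 = (-4/9) / (-4/9) = 1
x_2 = (-13/6 - (-13/6)*(1)) / (-9/2) = 0
x_1 = (-13 - (-3)*(0) - (5)*(1)) / 6 = -3

(-3, 0, 1)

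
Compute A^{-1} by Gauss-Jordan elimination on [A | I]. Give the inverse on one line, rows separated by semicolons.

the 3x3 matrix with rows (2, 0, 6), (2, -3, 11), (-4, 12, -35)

Gauss-Jordan on [A | I]:
R1 <- (1/2)*R1:  [   1    0    3  |  1/2    0    0 ]
R2 <- R2 - (2)*R1:  [  0  -3   5  |  -1   1   0 ]
R3 <- R3 - (-4)*R1:  [   0   12  -23  |    2    0    1 ]
R2 <- (1/-3)*R2:  [    0     1  -5/3  |   1/3  -1/3     0 ]
R3 <- R3 - (12)*R2:  [  0   0  -3  |  -2   4   1 ]
R3 <- (1/-3)*R3:  [    0     0     1  |   2/3  -4/3  -1/3 ]
R1 <- R1 - (3)*R3:  [    1     0     0  |  -3/2     4     1 ]
R2 <- R2 - (-5/3)*R3:  [     0      1      0  |   13/9  -23/9   -5/9 ]
Right block of [I | A^{-1}] is the inverse:
[ -3/2      4     1 ]
[ 13/9  -23/9  -5/9 ]
[  2/3   -4/3  -1/3 ]

inverse = [-3/2 4 1; 13/9 -23/9 -5/9; 2/3 -4/3 -1/3]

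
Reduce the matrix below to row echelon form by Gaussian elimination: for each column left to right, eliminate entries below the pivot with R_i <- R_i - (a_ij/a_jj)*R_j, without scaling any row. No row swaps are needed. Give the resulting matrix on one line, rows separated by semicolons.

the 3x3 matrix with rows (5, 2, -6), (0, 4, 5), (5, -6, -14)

REF = [5 2 -6; 0 4 5; 0 0 2]

Forward elimination:
R3 <- R3 - (1)*R1:  [  0  -8  -8 ]
R3 <- R3 - (-2)*R2:  [ 0  0  2 ]
Row echelon form:
[ 5  2  -6 ]
[ 0  4   5 ]
[ 0  0   2 ]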